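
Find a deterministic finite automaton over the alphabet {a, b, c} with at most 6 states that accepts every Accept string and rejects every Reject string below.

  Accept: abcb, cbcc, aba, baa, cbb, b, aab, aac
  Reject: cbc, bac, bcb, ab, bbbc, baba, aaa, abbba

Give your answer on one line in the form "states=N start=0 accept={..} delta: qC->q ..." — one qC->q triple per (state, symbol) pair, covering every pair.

State merging on the prefix tree: take the shortest (then alphabetical) example prefix whose next move is undefined and point that move at state 0, else 1, else 2, ...; a target is out if some Accept/Reject pair would then sit in one state with the same input left (inseparable). If every existing state is out, open a new one.
a: 0a undefined. 0a->0: no, abcb/bcb meet in 0 with "bcb" left. Open state 1: 0a->1.
b: 0b undefined. 0b->0: no, aba/baba meet in 1 with "ba" left. 0b->1: no, baa/aaa meet in 1 with "aa" left. Open state 2: 0b->2.
c: 0c undefined. 0c->0: ok.
aa: 1a undefined. 1a->0: ok.
ab: 1b undefined. 1b->0: no, aba/aaa meet in 1. 1b->1: no, aba/abbba meet in 0. 1b->2: no, abcb/bcb meet in 2 with "cb" left. Open state 3: 1b->3.
ba: 2a undefined. 2a->0: no, baa/aaa meet in 1. 2a->1: no, aba/baba meet in 3 with "a" left. 2a->2: ok.
bb: 2b undefined. 2b->0: ok.
bc: 2c undefined. 2c->0: no, cbcc/cbc meet in 0. 2c->1: ok.
aba: 3a undefined. 3a->0: ok.
abb: 3b undefined. 3b->0: no, baa/abbba meet in 2. 3b->1: no, aba/abbba meet in 0. 3b->2: ok.
abc: 3c undefined. 3c->0: ok.
cbcc: 1c undefined. 1c->0: ok.
All examples now run through 4 states with every (state, symbol) defined. Accept strings end in {0,2}, Reject strings end in {1,3}; accept={0,2}.

states=4 start=0 accept={0,2} delta: 0a->1 0b->2 0c->0 1a->0 1b->3 1c->0 2a->2 2b->0 2c->1 3a->0 3b->2 3c->0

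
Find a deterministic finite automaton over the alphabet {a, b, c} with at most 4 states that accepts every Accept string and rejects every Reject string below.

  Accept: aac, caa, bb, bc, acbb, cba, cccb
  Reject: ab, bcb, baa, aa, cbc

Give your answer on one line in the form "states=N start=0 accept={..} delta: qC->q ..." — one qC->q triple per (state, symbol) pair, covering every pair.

states=4 start=0 accept={2} delta: 0a->0 0b->1 0c->2 1a->0 1b->2 1c->2 2a->2 2b->3 2c->3 3a->2 3b->2 3c->1

State merging on the prefix tree: take the shortest (then alphabetical) example prefix whose next move is undefined and point that move at state 0, else 1, else 2, ...; a target is out if some Accept/Reject pair would then sit in one state with the same input left (inseparable). If every existing state is out, open a new one.
a: 0a undefined. 0a->0: ok.
b: 0b undefined. 0b->0: no, bb/ab meet in 0. Open state 1: 0b->1.
c: 0c undefined. 0c->0: no, aac/aa meet in 0. 0c->1: no, aac/ab meet in 1. Open state 2: 0c->2.
ba: 1a undefined. 1a->0: ok.
bb: 1b undefined. 1b->0: no, bb/baa meet in 0. 1b->1: no, bb/ab meet in 1. 1b->2: ok.
bc: 1c undefined. 1c->0: no, bc/baa meet in 0. 1c->1: no, aac/bcb meet in 2. 1c->2: ok.
ca: 2a undefined. 2a->0: no, caa/baa meet in 0. 2a->1: no, caa/baa meet in 0. 2a->2: ok.
cb: 2b undefined. 2b->0: no, aac/cbc meet in 2. 2b->1: no, aac/cbc meet in 2. 2b->2: no, aac/bcb meet in 2. Open state 3: 2b->3.
cc: 2c undefined. 2c->0: no, cccb/bcb meet in 3. 2c->1: no, cccb/bcb meet in 3. 2c->2: no, cccb/bcb meet in 3. 2c->3: ok.
cba: 3a undefined. 3a->0: no, cba/baa meet in 0. 3a->1: no, cba/ab meet in 1. 3a->2: ok.
cbc: 3c undefined. 3c->0: no, cccb/ab meet in 1. 3c->1: ok.
acbb: 3b undefined. 3b->0: no, acbb/baa meet in 0. 3b->1: no, acbb/ab meet in 1. 3b->2: ok.
All examples now run through 4 states with every (state, symbol) defined. Accept strings end in {2}, Reject strings end in {0,1,3}; accept={2}.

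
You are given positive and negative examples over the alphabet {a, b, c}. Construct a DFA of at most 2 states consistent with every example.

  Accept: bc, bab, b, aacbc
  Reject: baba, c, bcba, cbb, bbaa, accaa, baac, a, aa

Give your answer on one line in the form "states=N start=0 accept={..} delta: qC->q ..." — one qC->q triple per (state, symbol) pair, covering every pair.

states=2 start=0 accept={1} delta: 0a->0 0b->1 0c->0 1a->0 1b->0 1c->1

State merging on the prefix tree: take the shortest (then alphabetical) example prefix whose next move is undefined and point that move at state 0, else 1, else 2, ...; a target is out if some Accept/Reject pair would then sit in one state with the same input left (inseparable). If every existing state is out, open a new one.
a: 0a undefined. 0a->0: ok.
b: 0b undefined. 0b->0: no, bc/c meet in 0 with "c" left. Open state 1: 0b->1.
c: 0c undefined. 0c->0: ok.
ba: 1a undefined. 1a->0: ok.
bb: 1b undefined. 1b->0: ok.
bc: 1c undefined. 1c->0: no, bc/baba meet in 0. 1c->1: ok.
All examples now run through 2 states with every (state, symbol) defined. Accept strings end in {1}, Reject strings end in {0}; accept={1}.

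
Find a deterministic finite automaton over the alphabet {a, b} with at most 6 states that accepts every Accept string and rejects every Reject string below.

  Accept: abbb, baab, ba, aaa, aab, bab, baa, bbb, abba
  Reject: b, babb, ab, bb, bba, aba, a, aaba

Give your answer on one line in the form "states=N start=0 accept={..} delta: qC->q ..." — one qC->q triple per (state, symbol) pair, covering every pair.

states=4 start=0 accept={0,2} delta: 0a->1 0b->1 1a->2 1b->3 2a->2 2b->0 3a->1 3b->2

Grow the machine one transition at a time. Run the examples from 0; the earliest place one falls off (shortest prefix, ties alphabetical) gets sent to the lowest-numbered state that keeps every Accept/Reject pair distinguishable — a pair clashes when both reach the same state with identical unread suffix — and to a fresh state only if none does.
a: 0a undefined. 0a->0: no, ba/aba meet in 0 with "ba" left. Open state 1: 0a->1.
b: 0b undefined. 0b->0: no, ba/bba meet in 1. 0b->1: ok.
aa: 1a undefined. 1a->0: no, baab/babb meet in 1 with "b" left. 1a->1: no, baab/ab meet in 1 with "b" left. Open state 2: 1a->2.
ab: 1b undefined. 1b->0: no, abbb/ab meet in 0. 1b->1: no, abbb/b meet in 1. 1b->2: no, abbb/babb meet in 2 with "bb" left. Open state 3: 1b->3.
aaa: 2a undefined. 2a->0: no, baab/b meet in 1. 2a->1: no, baab/ab meet in 3. 2a->2: ok.
aab: 2b undefined. 2b->0: ok.
aba: 3a undefined. 3a->0: no, baab/bba meet in 0. 3a->1: ok.
abb: 3b undefined. 3b->0: no, abbb/b meet in 1. 3b->1: no, abbb/ab meet in 3. 3b->2: ok.
All examples now run through 4 states with every (state, symbol) defined. Accept strings end in {0,2}, Reject strings end in {1,3}; accept={0,2}.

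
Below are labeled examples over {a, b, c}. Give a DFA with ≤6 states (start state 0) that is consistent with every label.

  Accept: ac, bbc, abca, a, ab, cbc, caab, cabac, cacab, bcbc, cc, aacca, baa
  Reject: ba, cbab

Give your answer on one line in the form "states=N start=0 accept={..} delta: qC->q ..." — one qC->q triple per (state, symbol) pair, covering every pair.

Fold the examples into a partial DFA from state 0: repeatedly fix the first undefined (state, symbol) met by the shortest-then-alphabetical prefix, trying targets in increasing order and rejecting any under which an Accept and a Reject string meet in one state with the same remainder; add a state when all current targets are rejected. Accepting states are where Accept strings end.
a: 0a undefined. 0a->0: ok.
b: 0b undefined. 0b->0: no, a/ba meet in 0. Open state 1: 0b->1.
c: 0c undefined. 0c->0: ok.
ba: 1a undefined. 1a->0: no, ac/ba meet in 0. 1a->1: no, ab/ba meet in 1. Open state 2: 1a->2.
bb: 1b undefined. 1b->0: ok.
bc: 1c undefined. 1c->0: ok.
baa: 2a undefined. 2a->0: ok.
cbab: 2b undefined. 2b->0: no, ac/cbab meet in 0. 2b->1: no, ab/cbab meet in 1. 2b->2: ok.
cabac: 2c undefined. 2c->0: ok.
All examples now run through 3 states with every (state, symbol) defined. Accept strings end in {0,1}, Reject strings end in {2}; accept={0,1}.

states=3 start=0 accept={0,1} delta: 0a->0 0b->1 0c->0 1a->2 1b->0 1c->0 2a->0 2b->2 2c->0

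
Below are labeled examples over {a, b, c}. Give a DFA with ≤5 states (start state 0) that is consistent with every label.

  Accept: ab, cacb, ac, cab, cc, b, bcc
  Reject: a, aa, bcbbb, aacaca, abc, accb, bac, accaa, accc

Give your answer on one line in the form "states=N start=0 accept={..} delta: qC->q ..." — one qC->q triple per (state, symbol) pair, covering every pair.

states=4 start=0 accept={1,2,3} delta: 0a->0 0b->1 0c->2 1a->1 1b->3 1c->0 2a->0 2b->1 2c->3 3a->0 3b->0 3c->0

Fold the examples into a partial DFA from state 0: repeatedly fix the first undefined (state, symbol) met by the shortest-then-alphabetical prefix, trying targets in increasing order and rejecting any under which an Accept and a Reject string meet in one state with the same remainder; add a state when all current targets are rejected. Accepting states are where Accept strings end.
a: 0a undefined. 0a->0: ok.
b: 0b undefined. 0b->0: no, ab/a meet in 0. Open state 1: 0b->1.
c: 0c undefined. 0c->0: no, ab/accb meet in 1. 0c->1: no, cc/abc meet in 1 with "c" left. Open state 2: 0c->2.
ba: 1a undefined. 1a->0: no, ac/bac meet in 2. 1a->1: ok.
bc: 1c undefined. 1c->0: ok.
ca: 2a undefined. 2a->0: ok.
cc: 2c undefined. 2c->0: no, ab/accb meet in 1. 2c->1: no, ab/accaa meet in 1. 2c->2: no, cacb/accb meet in 2 with "b" left. Open state 3: 2c->3.
acca: 3a undefined. 3a->0: ok.
accb: 3b undefined. 3b->0: ok.
accc: 3c undefined. 3c->0: ok.
bcbb: 1b undefined. 1b->0: no, ab/bcbbb meet in 1. 1b->1: no, ab/bcbbb meet in 1. 1b->2: no, cacb/bcbbb meet in 2 with "b" left. 1b->3: ok.
cacb: 2b undefined. 2b->0: no, cacb/a meet in 0. 2b->1: ok.
All examples now run through 4 states with every (state, symbol) defined. Accept strings end in {1,2,3}, Reject strings end in {0}; accept={1,2,3}.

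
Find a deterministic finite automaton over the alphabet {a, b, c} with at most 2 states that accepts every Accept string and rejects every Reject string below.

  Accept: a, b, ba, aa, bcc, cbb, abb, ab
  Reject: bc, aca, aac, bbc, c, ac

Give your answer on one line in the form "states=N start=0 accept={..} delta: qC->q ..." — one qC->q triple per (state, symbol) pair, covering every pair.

Fold the examples into a partial DFA from state 0: repeatedly fix the first undefined (state, symbol) met by the shortest-then-alphabetical prefix, trying targets in increasing order and rejecting any under which an Accept and a Reject string meet in one state with the same remainder; add a state when all current targets are rejected. Accepting states are where Accept strings end.
a: 0a undefined. 0a->0: ok.
b: 0b undefined. 0b->0: ok.
c: 0c undefined. 0c->0: no, a/bc meet in 0. Open state 1: 0c->1.
cb: 1b undefined. 1b->0: ok.
aca: 1a undefined. 1a->0: no, a/aca meet in 0. 1a->1: ok.
bcc: 1c undefined. 1c->0: ok.
All examples now run through 2 states with every (state, symbol) defined. Accept strings end in {0}, Reject strings end in {1}; accept={0}.

states=2 start=0 accept={0} delta: 0a->0 0b->0 0c->1 1a->1 1b->0 1c->0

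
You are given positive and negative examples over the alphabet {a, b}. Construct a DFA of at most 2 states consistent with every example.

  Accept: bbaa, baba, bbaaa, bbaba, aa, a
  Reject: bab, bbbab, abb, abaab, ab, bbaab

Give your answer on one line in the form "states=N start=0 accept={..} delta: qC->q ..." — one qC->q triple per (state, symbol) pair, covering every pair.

states=2 start=0 accept={0} delta: 0a->0 0b->1 1a->0 1b->1

Grow the machine one transition at a time. Run the examples from 0; the earliest place one falls off (shortest prefix, ties alphabetical) gets sent to the lowest-numbered state that keeps every Accept/Reject pair distinguishable — a pair clashes when both reach the same state with identical unread suffix — and to a fresh state only if none does.
a: 0a undefined. 0a->0: ok.
b: 0b undefined. 0b->0: no, bbaa/bab meet in 0. Open state 1: 0b->1.
ba: 1a undefined. 1a->0: ok.
bb: 1b undefined. 1b->0: no, bbaa/abb meet in 0. 1b->1: ok.
All examples now run through 2 states with every (state, symbol) defined. Accept strings end in {0}, Reject strings end in {1}; accept={0}.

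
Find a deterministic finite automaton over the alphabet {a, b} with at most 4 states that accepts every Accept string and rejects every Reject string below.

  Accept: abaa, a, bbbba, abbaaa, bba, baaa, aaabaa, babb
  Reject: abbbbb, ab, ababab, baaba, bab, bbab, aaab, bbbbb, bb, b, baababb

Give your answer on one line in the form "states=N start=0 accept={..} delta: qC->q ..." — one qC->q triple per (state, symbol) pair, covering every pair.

states=4 start=0 accept={0,2} delta: 0a->0 0b->1 1a->2 1b->1 2a->2 2b->3 3a->1 3b->0

Fold the examples into a partial DFA from state 0: repeatedly fix the first undefined (state, symbol) met by the shortest-then-alphabetical prefix, trying targets in increasing order and rejecting any under which an Accept and a Reject string meet in one state with the same remainder; add a state when all current targets are rejected. Accepting states are where Accept strings end.
a: 0a undefined. 0a->0: ok.
b: 0b undefined. 0b->0: no, abaa/abbbbb meet in 0. Open state 1: 0b->1.
ba: 1a undefined. 1a->0: no, abaa/baaba meet in 0. 1a->1: no, abaa/ab meet in 1. Open state 2: 1a->2.
bb: 1b undefined. 1b->0: no, a/bb meet in 0. 1b->1: ok.
baa: 2a undefined. 2a->0: no, bbbba/baaba meet in 2. 2a->1: no, abaa/abbbbb meet in 1. 2a->2: ok.
bab: 2b undefined. 2b->0: no, a/baaba meet in 0. 2b->1: no, abaa/baaba meet in 2. 2b->2: no, abaa/ababab meet in 2. Open state 3: 2b->3.
babb: 3b undefined. 3b->0: ok.
ababa: 3a undefined. 3a->0: no, a/baaba meet in 0. 3a->1: ok.
All examples now run through 4 states with every (state, symbol) defined. Accept strings end in {0,2}, Reject strings end in {1,3}; accept={0,2}.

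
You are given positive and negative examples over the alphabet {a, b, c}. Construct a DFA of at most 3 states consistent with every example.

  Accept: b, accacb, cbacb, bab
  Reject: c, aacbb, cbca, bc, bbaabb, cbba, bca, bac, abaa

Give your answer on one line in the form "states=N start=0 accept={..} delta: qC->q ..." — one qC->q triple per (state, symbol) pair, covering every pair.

Fold the examples into a partial DFA from state 0: repeatedly fix the first undefined (state, symbol) met by the shortest-then-alphabetical prefix, trying targets in increasing order and rejecting any under which an Accept and a Reject string meet in one state with the same remainder; add a state when all current targets are rejected. Accepting states are where Accept strings end.
a: 0a undefined. 0a->0: ok.
b: 0b undefined. 0b->0: no, b/bbaabb meet in 0. Open state 1: 0b->1.
c: 0c undefined. 0c->0: ok.
ba: 1a undefined. 1a->0: ok.
bb: 1b undefined. 1b->0: ok.
bc: 1c undefined. 1c->0: ok.
All examples now run through 2 states with every (state, symbol) defined. Accept strings end in {1}, Reject strings end in {0}; accept={1}.

states=2 start=0 accept={1} delta: 0a->0 0b->1 0c->0 1a->0 1b->0 1c->0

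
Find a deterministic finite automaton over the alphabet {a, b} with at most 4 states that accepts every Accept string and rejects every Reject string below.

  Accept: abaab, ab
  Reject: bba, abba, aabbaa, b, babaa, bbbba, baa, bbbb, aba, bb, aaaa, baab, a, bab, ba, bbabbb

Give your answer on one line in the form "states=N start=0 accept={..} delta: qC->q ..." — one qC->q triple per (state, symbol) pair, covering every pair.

State merging on the prefix tree: take the shortest (then alphabetical) example prefix whose next move is undefined and point that move at state 0, else 1, else 2, ...; a target is out if some Accept/Reject pair would then sit in one state with the same input left (inseparable). If every existing state is out, open a new one.
a: 0a undefined. 0a->0: no, abaab/baab meet in 0 with "baab" left. Open state 1: 0a->1.
b: 0b undefined. 0b->0: no, ab/bab meet in 1 with "b" left. 0b->1: no, ab/bb meet in 1 with "b" left. Open state 2: 0b->2.
aa: 1a undefined. 1a->0: ok.
ab: 1b undefined. 1b->0: no, abaab/b meet in 2. 1b->1: no, abaab/a meet in 1. 1b->2: no, abaab/baab meet in 2 with "aab" left. Open state 3: 1b->3.
ba: 2a undefined. 2a->0: no, ab/baab meet in 3. 2a->1: no, ab/bab meet in 3. 2a->2: ok.
bb: 2b undefined. 2b->0: ok.
aba: 3a undefined. 3a->0: ok.
abb: 3b undefined. 3b->0: ok.
All examples now run through 4 states with every (state, symbol) defined. Accept strings end in {3}, Reject strings end in {0,1,2}; accept={3}.

states=4 start=0 accept={3} delta: 0a->1 0b->2 1a->0 1b->3 2a->2 2b->0 3a->0 3b->0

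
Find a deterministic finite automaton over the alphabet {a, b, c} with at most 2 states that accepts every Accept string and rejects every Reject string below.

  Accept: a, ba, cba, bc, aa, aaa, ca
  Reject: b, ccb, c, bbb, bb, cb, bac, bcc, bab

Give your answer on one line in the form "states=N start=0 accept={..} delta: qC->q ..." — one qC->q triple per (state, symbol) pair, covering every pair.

states=2 start=0 accept={0} delta: 0a->0 0b->1 0c->1 1a->0 1b->1 1c->0

Fold the examples into a partial DFA from state 0: repeatedly fix the first undefined (state, symbol) met by the shortest-then-alphabetical prefix, trying targets in increasing order and rejecting any under which an Accept and a Reject string meet in one state with the same remainder; add a state when all current targets are rejected. Accepting states are where Accept strings end.
a: 0a undefined. 0a->0: ok.
b: 0b undefined. 0b->0: no, a/b meet in 0. Open state 1: 0b->1.
c: 0c undefined. 0c->0: no, a/c meet in 0. 0c->1: ok.
ba: 1a undefined. 1a->0: ok.
bb: 1b undefined. 1b->0: no, a/bb meet in 0. 1b->1: ok.
bc: 1c undefined. 1c->0: ok.
All examples now run through 2 states with every (state, symbol) defined. Accept strings end in {0}, Reject strings end in {1}; accept={0}.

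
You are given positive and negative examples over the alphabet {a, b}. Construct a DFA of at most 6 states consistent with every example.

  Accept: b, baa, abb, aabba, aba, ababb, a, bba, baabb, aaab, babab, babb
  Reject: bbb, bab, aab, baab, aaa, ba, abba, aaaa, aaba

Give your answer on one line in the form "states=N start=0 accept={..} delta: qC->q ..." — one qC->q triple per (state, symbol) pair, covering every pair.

Fold the examples into a partial DFA from state 0: repeatedly fix the first undefined (state, symbol) met by the shortest-then-alphabetical prefix, trying targets in increasing order and rejecting any under which an Accept and a Reject string meet in one state with the same remainder; add a state when all current targets are rejected. Accepting states are where Accept strings end.
a: 0a undefined. 0a->0: no, b/aab meet in 0 with "b" left. Open state 1: 0a->1.
b: 0b undefined. 0b->0: no, b/bbb meet in 0. 0b->1: no, baa/aaa meet in 1 with "aa" left. Open state 2: 0b->2.
aa: 1a undefined. 1a->0: no, b/aab meet in 2. 1a->1: no, aabba/abba meet in 1 with "bba" left. 1a->2: no, baa/aaaa meet in 2 with "aa" left. Open state 3: 1a->3.
ab: 1b undefined. 1b->0: ok.
ba: 2a undefined. 2a->0: no, b/bab meet in 2. 2a->1: no, aba/ba meet in 1. 2a->2: no, b/ba meet in 2. 2a->3: no, baa/aaa meet in 3 with "a" left. Open state 4: 2a->4.
bb: 2b undefined. 2b->0: no, b/bbb meet in 2. 2b->1: ok.
aaa: 3a undefined. 3a->0: no, aba/aaaa meet in 1. 3a->1: no, aba/aaa meet in 1. 3a->2: no, b/aaa meet in 2. 3a->3: no, bba/aaa meet in 3. 3a->4: no, baa/aaaa meet in 4 with "a" left. Open state 5: 3a->5.
aab: 3b undefined. 3b->0: no, aabba/ba meet in 4. 3b->1: no, aabba/aab meet in 1. 3b->2: no, b/aab meet in 2. 3b->3: no, aabba/aaa meet in 5. 3b->4: no, baa/aaba meet in 4 with "a" left. 3b->5: ok.
baa: 4a undefined. 4a->0: no, b/baab meet in 2. 4a->1: ok.
bab: 4b undefined. 4b->0: no, babab/bbb meet in 0. 4b->1: no, baa/bab meet in 1. 4b->2: no, b/bab meet in 2. 4b->3: no, bba/bab meet in 3. 4b->4: no, babab/bbb meet in 0. 4b->5: ok.
aaaa: 5a undefined. 5a->0: ok.
aaab: 5b undefined. 5b->0: no, aaab/bbb meet in 0. 5b->1: ok.
All examples now run through 6 states with every (state, symbol) defined. Accept strings end in {1,2,3}, Reject strings end in {0,4,5}; accept={1,2,3}.

states=6 start=0 accept={1,2,3} delta: 0a->1 0b->2 1a->3 1b->0 2a->4 2b->1 3a->5 3b->5 4a->1 4b->5 5a->0 5b->1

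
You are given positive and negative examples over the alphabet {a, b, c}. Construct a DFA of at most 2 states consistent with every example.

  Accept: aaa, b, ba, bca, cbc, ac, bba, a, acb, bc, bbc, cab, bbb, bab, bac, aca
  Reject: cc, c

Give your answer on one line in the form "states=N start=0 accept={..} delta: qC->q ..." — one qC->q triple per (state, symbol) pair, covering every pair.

states=2 start=0 accept={1} delta: 0a->1 0b->1 0c->0 1a->1 1b->1 1c->1

Grow the machine one transition at a time. Run the examples from 0; the earliest place one falls off (shortest prefix, ties alphabetical) gets sent to the lowest-numbered state that keeps every Accept/Reject pair distinguishable — a pair clashes when both reach the same state with identical unread suffix — and to a fresh state only if none does.
a: 0a undefined. 0a->0: no, ac/c meet in 0 with "c" left. Open state 1: 0a->1.
b: 0b undefined. 0b->0: no, bc/c meet in 0 with "c" left. 0b->1: ok.
c: 0c undefined. 0c->0: ok.
aa: 1a undefined. 1a->0: no, ba/cc meet in 0. 1a->1: ok.
ac: 1c undefined. 1c->0: no, cbc/cc meet in 0. 1c->1: ok.
bb: 1b undefined. 1b->0: no, acb/cc meet in 0. 1b->1: ok.
All examples now run through 2 states with every (state, symbol) defined. Accept strings end in {1}, Reject strings end in {0}; accept={1}.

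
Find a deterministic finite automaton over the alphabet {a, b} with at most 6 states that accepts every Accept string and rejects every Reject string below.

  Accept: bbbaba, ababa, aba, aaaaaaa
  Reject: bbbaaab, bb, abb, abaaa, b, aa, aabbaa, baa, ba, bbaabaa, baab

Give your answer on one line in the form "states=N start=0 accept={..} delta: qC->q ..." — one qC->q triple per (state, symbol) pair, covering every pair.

states=4 start=0 accept={3} delta: 0a->1 0b->0 1a->2 1b->2 2a->3 2b->0 3a->0 3b->2

State merging on the prefix tree: take the shortest (then alphabetical) example prefix whose next move is undefined and point that move at state 0, else 1, else 2, ...; a target is out if some Accept/Reject pair would then sit in one state with the same input left (inseparable). If every existing state is out, open a new one.
a: 0a undefined. 0a->0: no, aba/ba meet in 0 with "ba" left. Open state 1: 0a->1.
b: 0b undefined. 0b->0: ok.
aa: 1a undefined. 1a->0: no, aaaaaaa/ba meet in 1. 1a->1: no, aaaaaaa/aa meet in 1. Open state 2: 1a->2.
ab: 1b undefined. 1b->0: no, bbbaba/ba meet in 1. 1b->1: no, bbbaba/aa meet in 2. 1b->2: ok.
aaa: 2a undefined. 2a->0: no, bbbaba/bbbaaab meet in 0. 2a->1: no, bbbaba/abaaa meet in 1. 2a->2: no, bbbaba/abaaa meet in 2. Open state 3: 2a->3.
aab: 2b undefined. 2b->0: ok.
aaaa: 3a undefined. 3a->0: ok.
abab: 3b undefined. 3b->0: no, ababa/abaaa meet in 1. 3b->1: no, ababa/aa meet in 2. 3b->2: ok.
All examples now run through 4 states with every (state, symbol) defined. Accept strings end in {3}, Reject strings end in {0,1,2}; accept={3}.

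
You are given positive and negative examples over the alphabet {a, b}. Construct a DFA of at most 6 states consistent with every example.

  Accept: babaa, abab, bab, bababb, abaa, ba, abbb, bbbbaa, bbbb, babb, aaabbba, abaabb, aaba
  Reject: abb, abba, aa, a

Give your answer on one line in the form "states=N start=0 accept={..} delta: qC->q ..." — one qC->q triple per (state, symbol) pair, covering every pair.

states=4 start=0 accept={1,2} delta: 0a->0 0b->1 1a->2 1b->3 2a->1 2b->2 3a->0 3b->2

Fold the examples into a partial DFA from state 0: repeatedly fix the first undefined (state, symbol) met by the shortest-then-alphabetical prefix, trying targets in increasing order and rejecting any under which an Accept and a Reject string meet in one state with the same remainder; add a state when all current targets are rejected. Accepting states are where Accept strings end.
a: 0a undefined. 0a->0: ok.
b: 0b undefined. 0b->0: no, babaa/abb meet in 0. Open state 1: 0b->1.
ba: 1a undefined. 1a->0: no, babaa/aa meet in 0. 1a->1: no, abab/abb meet in 1 with "b" left. Open state 2: 1a->2.
bb: 1b undefined. 1b->0: no, bbbbaa/abb meet in 0. 1b->1: no, ba/abba meet in 2. 1b->2: no, abaa/abba meet in 2 with "a" left. Open state 3: 1b->3.
bab: 2b undefined. 2b->0: no, babaa/aa meet in 0. 2b->1: no, bababb/abb meet in 3. 2b->2: ok.
bbb: 3b undefined. 3b->0: no, abbb/aa meet in 0. 3b->1: no, bbbb/abb meet in 3. 3b->2: ok.
abaa: 2a undefined. 2a->0: no, babaa/aa meet in 0. 2a->1: ok.
abba: 3a undefined. 3a->0: ok.
All examples now run through 4 states with every (state, symbol) defined. Accept strings end in {1,2}, Reject strings end in {0,3}; accept={1,2}.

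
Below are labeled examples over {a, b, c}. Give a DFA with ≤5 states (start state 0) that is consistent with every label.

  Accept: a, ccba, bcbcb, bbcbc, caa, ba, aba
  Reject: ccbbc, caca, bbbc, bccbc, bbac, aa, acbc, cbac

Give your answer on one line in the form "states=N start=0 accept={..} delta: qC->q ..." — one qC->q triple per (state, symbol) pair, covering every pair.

states=4 start=0 accept={1,3} delta: 0a->1 0b->0 0c->2 1a->0 1b->0 1c->0 2a->0 2b->2 2c->3 3a->1 3b->3 3c->0

Grow the machine one transition at a time. Run the examples from 0; the earliest place one falls off (shortest prefix, ties alphabetical) gets sent to the lowest-numbered state that keeps every Accept/Reject pair distinguishable — a pair clashes when both reach the same state with identical unread suffix — and to a fresh state only if none does.
a: 0a undefined. 0a->0: no, a/aa meet in 0. Open state 1: 0a->1.
b: 0b undefined. 0b->0: ok.
c: 0c undefined. 0c->0: no, bcbcb/ccbbc meet in 0. 0c->1: no, a/bbbc meet in 1. Open state 2: 0c->2.
aa: 1a undefined. 1a->0: ok.
ab: 1b undefined. 1b->0: ok.
ac: 1c undefined. 1c->0: ok.
ca: 2a undefined. 2a->0: ok.
cb: 2b undefined. 2b->0: no, bcbcb/caca meet in 0. 2b->1: no, bcbcb/caca meet in 0. 2b->2: ok.
cc: 2c undefined. 2c->0: no, bcbcb/caca meet in 0. 2c->1: no, bcbcb/caca meet in 0. 2c->2: no, ccba/caca meet in 0. Open state 3: 2c->3.
ccb: 3b undefined. 3b->0: no, bcbcb/caca meet in 0. 3b->1: no, ccba/caca meet in 0. 3b->2: no, ccba/caca meet in 0. 3b->3: ok.
ccba: 3a undefined. 3a->0: no, ccba/caca meet in 0. 3a->1: ok.
bccbc: 3c undefined. 3c->0: ok.
All examples now run through 4 states with every (state, symbol) defined. Accept strings end in {1,3}, Reject strings end in {0,2}; accept={1,3}.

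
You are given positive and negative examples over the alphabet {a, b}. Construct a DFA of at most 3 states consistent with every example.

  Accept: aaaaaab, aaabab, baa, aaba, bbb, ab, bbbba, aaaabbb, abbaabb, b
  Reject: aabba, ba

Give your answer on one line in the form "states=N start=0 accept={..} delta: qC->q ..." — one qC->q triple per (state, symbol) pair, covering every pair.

states=3 start=0 accept={0,1} delta: 0a->1 0b->1 1a->2 1b->0 2a->0 2b->0

State merging on the prefix tree: take the shortest (then alphabetical) example prefix whose next move is undefined and point that move at state 0, else 1, else 2, ...; a target is out if some Accept/Reject pair would then sit in one state with the same input left (inseparable). If every existing state is out, open a new one.
a: 0a undefined. 0a->0: no, aaba/ba meet in 0 with "ba" left. Open state 1: 0a->1.
b: 0b undefined. 0b->0: no, bbbba/ba meet in 1. 0b->1: ok.
aa: 1a undefined. 1a->0: no, aaba/ba meet in 0. 1a->1: no, baa/ba meet in 1. Open state 2: 1a->2.
ab: 1b undefined. 1b->0: ok.
aaa: 2a undefined. 2a->0: ok.
aab: 2b undefined. 2b->0: ok.
All examples now run through 3 states with every (state, symbol) defined. Accept strings end in {0,1}, Reject strings end in {2}; accept={0,1}.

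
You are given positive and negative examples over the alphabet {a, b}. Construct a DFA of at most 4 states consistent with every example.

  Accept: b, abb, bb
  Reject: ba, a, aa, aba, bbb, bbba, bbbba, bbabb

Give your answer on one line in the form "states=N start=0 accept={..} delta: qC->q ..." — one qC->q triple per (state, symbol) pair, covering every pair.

Fold the examples into a partial DFA from state 0: repeatedly fix the first undefined (state, symbol) met by the shortest-then-alphabetical prefix, trying targets in increasing order and rejecting any under which an Accept and a Reject string meet in one state with the same remainder; add a state when all current targets are rejected. Accepting states are where Accept strings end.
a: 0a undefined. 0a->0: ok.
b: 0b undefined. 0b->0: no, b/ba meet in 0. Open state 1: 0b->1.
ba: 1a undefined. 1a->0: ok.
bb: 1b undefined. 1b->0: no, b/bbb meet in 1. 1b->1: no, b/bbb meet in 1. Open state 2: 1b->2.
bba: 2a undefined. 2a->0: no, abb/bbabb meet in 2. 2a->1: ok.
bbb: 2b undefined. 2b->0: ok.
All examples now run through 3 states with every (state, symbol) defined. Accept strings end in {1,2}, Reject strings end in {0}; accept={1,2}.

states=3 start=0 accept={1,2} delta: 0a->0 0b->1 1a->0 1b->2 2a->1 2b->0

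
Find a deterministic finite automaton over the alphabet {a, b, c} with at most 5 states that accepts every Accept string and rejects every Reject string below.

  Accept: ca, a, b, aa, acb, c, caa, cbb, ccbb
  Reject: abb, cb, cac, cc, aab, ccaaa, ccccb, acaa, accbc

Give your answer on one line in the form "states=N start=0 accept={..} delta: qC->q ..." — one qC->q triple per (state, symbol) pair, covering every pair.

states=5 start=0 accept={0,1,2} delta: 0a->1 0b->0 0c->2 1a->1 1b->3 1c->4 2a->1 2b->4 2c->3 3a->3 3b->4 3c->3 4a->3 4b->0 4c->1

Grow the machine one transition at a time. Run the examples from 0; the earliest place one falls off (shortest prefix, ties alphabetical) gets sent to the lowest-numbered state that keeps every Accept/Reject pair distinguishable — a pair clashes when both reach the same state with identical unread suffix — and to a fresh state only if none does.
a: 0a undefined. 0a->0: no, b/aab meet in 0 with "b" left. Open state 1: 0a->1.
b: 0b undefined. 0b->0: ok.
c: 0c undefined. 0c->0: no, b/cb meet in 0. 0c->1: no, cbb/abb meet in 1 with "bb" left. Open state 2: 0c->2.
aa: 1a undefined. 1a->0: no, b/aab meet in 0. 1a->1: ok.
ab: 1b undefined. 1b->0: no, b/abb meet in 0. 1b->1: no, a/abb meet in 1. 1b->2: no, c/aab meet in 2. Open state 3: 1b->3.
ac: 1c undefined. 1c->0: no, a/acaa meet in 1. 1c->1: no, a/acaa meet in 1. 1c->2: no, acb/cb meet in 2 with "b" left. 1c->3: no, acb/abb meet in 3 with "b" left. Open state 4: 1c->4.
ca: 2a undefined. 2a->0: no, c/cac meet in 2. 2a->1: ok.
cb: 2b undefined. 2b->0: no, b/cb meet in 0. 2b->1: no, ca/cb meet in 1. 2b->2: no, c/cb meet in 2. 2b->3: no, cbb/abb meet in 3 with "b" left. 2b->4: ok.
cc: 2c undefined. 2c->0: no, ca/ccaaa meet in 1. 2c->1: no, ca/cc meet in 1. 2c->2: no, ca/ccaaa meet in 1. 2c->3: ok.
abb: 3b undefined. 3b->0: no, b/abb meet in 0. 3b->1: no, ca/abb meet in 1. 3b->2: no, c/abb meet in 2. 3b->3: no, ccbb/abb meet in 3. 3b->4: ok.
aca: 4a undefined. 4a->0: no, ca/acaa meet in 1. 4a->1: no, ca/acaa meet in 1. 4a->2: no, ca/acaa meet in 1. 4a->3: ok.
acb: 4b undefined. 4b->0: ok.
acc: 4c undefined. 4c->0: no, c/accbc meet in 2. 4c->1: ok.
cca: 3a undefined. 3a->0: no, ca/ccaaa meet in 1. 3a->1: no, ca/ccaaa meet in 1. 3a->2: no, ca/ccaaa meet in 1. 3a->3: ok.
ccc: 3c undefined. 3c->0: no, b/accbc meet in 0. 3c->1: no, ca/accbc meet in 1. 3c->2: no, c/accbc meet in 2. 3c->3: ok.
All examples now run through 5 states with every (state, symbol) defined. Accept strings end in {0,1,2}, Reject strings end in {3,4}; accept={0,1,2}.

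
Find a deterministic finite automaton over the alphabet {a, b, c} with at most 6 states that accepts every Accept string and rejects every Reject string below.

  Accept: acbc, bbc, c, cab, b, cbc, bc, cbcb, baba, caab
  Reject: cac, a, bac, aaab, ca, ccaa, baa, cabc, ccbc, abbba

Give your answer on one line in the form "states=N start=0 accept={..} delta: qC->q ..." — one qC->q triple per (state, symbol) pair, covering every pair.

states=5 start=0 accept={0,2} delta: 0a->1 0b->0 0c->2 1a->1 1b->3 1c->1 2a->4 2b->0 2c->3 3a->0 3b->2 3c->0 4a->0 4b->2 4c->1

Fold the examples into a partial DFA from state 0: repeatedly fix the first undefined (state, symbol) met by the shortest-then-alphabetical prefix, trying targets in increasing order and rejecting any under which an Accept and a Reject string meet in one state with the same remainder; add a state when all current targets are rejected. Accepting states are where Accept strings end.
a: 0a undefined. 0a->0: no, b/aaab meet in 0 with "b" left. Open state 1: 0a->1.
b: 0b undefined. 0b->0: ok.
c: 0c undefined. 0c->0: no, bbc/ccbc meet in 0. 0c->1: no, acbc/ccbc meet in 1 with "cbc" left. Open state 2: 0c->2.
aa: 1a undefined. 1a->0: no, b/baa meet in 0. 1a->1: ok.
ab: 1b undefined. 1b->0: no, b/aaab meet in 0. 1b->1: no, baba/a meet in 1. 1b->2: no, bbc/aaab meet in 2. Open state 3: 1b->3.
ac: 1c undefined. 1c->0: no, b/bac meet in 0. 1c->1: ok.
ca: 2a undefined. 2a->0: no, bbc/cac meet in 2. 2a->1: no, acbc/cabc meet in 3 with "c" left. 2a->2: no, bbc/ca meet in 2. 2a->3: no, acbc/cac meet in 3 with "c" left. Open state 4: 2a->4.
cb: 2b undefined. 2b->0: ok.
cc: 2c undefined. 2c->0: no, bbc/ccbc meet in 2. 2c->1: no, acbc/ccbc meet in 3 with "c" left. 2c->2: no, bbc/ccbc meet in 2. 2c->3: ok.
abb: 3b undefined. 3b->0: no, bbc/ccbc meet in 2. 3b->1: no, baba/abbba meet in 3 with "a" left. 3b->2: ok.
caa: 4a undefined. 4a->0: ok.
cab: 4b undefined. 4b->0: no, bbc/cabc meet in 2. 4b->1: no, cab/a meet in 1. 4b->2: ok.
cac: 4c undefined. 4c->0: no, b/cac meet in 0. 4c->1: ok.
cca: 3a undefined. 3a->0: ok.
acbc: 3c undefined. 3c->0: ok.
All examples now run through 5 states with every (state, symbol) defined. Accept strings end in {0,2}, Reject strings end in {1,3,4}; accept={0,2}.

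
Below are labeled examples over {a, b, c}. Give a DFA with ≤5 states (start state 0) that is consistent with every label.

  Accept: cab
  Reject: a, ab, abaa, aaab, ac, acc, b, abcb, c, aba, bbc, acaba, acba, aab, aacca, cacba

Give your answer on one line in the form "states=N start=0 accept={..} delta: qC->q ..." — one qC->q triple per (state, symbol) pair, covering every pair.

states=3 start=0 accept={2} delta: 0a->0 0b->0 0c->1 1a->2 1b->0 1c->0 2a->0 2b->2 2c->0

Fold the examples into a partial DFA from state 0: repeatedly fix the first undefined (state, symbol) met by the shortest-then-alphabetical prefix, trying targets in increasing order and rejecting any under which an Accept and a Reject string meet in one state with the same remainder; add a state when all current targets are rejected. Accepting states are where Accept strings end.
a: 0a undefined. 0a->0: ok.
b: 0b undefined. 0b->0: ok.
c: 0c undefined. 0c->0: no, cab/a meet in 0. Open state 1: 0c->1.
ca: 1a undefined. 1a->0: no, cab/a meet in 0. 1a->1: no, cab/abcb meet in 1 with "b" left. Open state 2: 1a->2.
acb: 1b undefined. 1b->0: ok.
acc: 1c undefined. 1c->0: ok.
cab: 2b undefined. 2b->0: no, cab/a meet in 0. 2b->1: no, cab/ac meet in 1. 2b->2: ok.
cac: 2c undefined. 2c->0: ok.
acaba: 2a undefined. 2a->0: ok.
All examples now run through 3 states with every (state, symbol) defined. Accept strings end in {2}, Reject strings end in {0,1}; accept={2}.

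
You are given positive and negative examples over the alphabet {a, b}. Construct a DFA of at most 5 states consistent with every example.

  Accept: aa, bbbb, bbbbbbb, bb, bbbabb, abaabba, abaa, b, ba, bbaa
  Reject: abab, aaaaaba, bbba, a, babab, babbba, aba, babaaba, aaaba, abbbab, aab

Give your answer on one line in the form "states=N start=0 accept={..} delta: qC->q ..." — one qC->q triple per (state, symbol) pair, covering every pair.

states=5 start=0 accept={2,3,4} delta: 0a->1 0b->2 1a->3 1b->0 2a->2 2b->4 3a->1 3b->0 4a->1 4b->4

Fold the examples into a partial DFA from state 0: repeatedly fix the first undefined (state, symbol) met by the shortest-then-alphabetical prefix, trying targets in increasing order and rejecting any under which an Accept and a Reject string meet in one state with the same remainder; add a state when all current targets are rejected. Accepting states are where Accept strings end.
a: 0a undefined. 0a->0: no, aa/a meet in 0. Open state 1: 0a->1.
b: 0b undefined. 0b->0: no, ba/bbba meet in 1. 0b->1: no, b/a meet in 1. Open state 2: 0b->2.
aa: 1a undefined. 1a->0: no, b/aab meet in 2. 1a->1: no, aa/a meet in 1. 1a->2: no, bb/aab meet in 2 with "b" left. Open state 3: 1a->3.
ab: 1b undefined. 1b->0: ok.
ba: 2a undefined. 2a->0: no, b/babab meet in 2. 2a->1: no, ba/a meet in 1. 2a->2: ok.
bb: 2b undefined. 2b->0: no, bbbb/abab meet in 0. 2b->1: no, bbbb/babbba meet in 2. 2b->2: no, bbbb/bbba meet in 2. 2b->3: no, abaabba/babbba meet in 3 with "bba" left. Open state 4: 2b->4.
aaa: 3a undefined. 3a->0: no, b/aaaba meet in 2. 3a->1: ok.
aab: 3b undefined. 3b->0: ok.
bba: 4a undefined. 4a->0: no, abaabba/babab meet in 2. 4a->1: ok.
bbb: 4b undefined. 4b->0: no, bbbb/babbba meet in 2. 4b->1: no, aa/bbba meet in 3. 4b->2: no, bbbbbbb/bbba meet in 2. 4b->3: no, bbbb/abab meet in 0. 4b->4: ok.
All examples now run through 5 states with every (state, symbol) defined. Accept strings end in {2,3,4}, Reject strings end in {0,1}; accept={2,3,4}.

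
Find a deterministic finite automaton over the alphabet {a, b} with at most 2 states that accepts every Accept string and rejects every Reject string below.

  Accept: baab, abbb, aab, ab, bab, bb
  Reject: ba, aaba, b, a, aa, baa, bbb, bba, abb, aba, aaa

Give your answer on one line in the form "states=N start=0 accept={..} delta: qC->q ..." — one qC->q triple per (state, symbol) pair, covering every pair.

Grow the machine one transition at a time. Run the examples from 0; the earliest place one falls off (shortest prefix, ties alphabetical) gets sent to the lowest-numbered state that keeps every Accept/Reject pair distinguishable — a pair clashes when both reach the same state with identical unread suffix — and to a fresh state only if none does.
a: 0a undefined. 0a->0: no, abbb/bbb meet in 0 with "bbb" left. Open state 1: 0a->1.
b: 0b undefined. 0b->0: no, bb/b meet in 0. 0b->1: ok.
aa: 1a undefined. 1a->0: no, aab/b meet in 1. 1a->1: ok.
ab: 1b undefined. 1b->0: ok.
All examples now run through 2 states with every (state, symbol) defined. Accept strings end in {0}, Reject strings end in {1}; accept={0}.

states=2 start=0 accept={0} delta: 0a->1 0b->1 1a->1 1b->0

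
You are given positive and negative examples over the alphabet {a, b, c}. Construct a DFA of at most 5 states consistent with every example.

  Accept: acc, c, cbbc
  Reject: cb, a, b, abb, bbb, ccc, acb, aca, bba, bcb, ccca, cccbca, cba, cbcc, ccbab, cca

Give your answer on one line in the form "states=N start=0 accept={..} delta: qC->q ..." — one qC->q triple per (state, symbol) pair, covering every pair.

states=4 start=0 accept={1,3} delta: 0a->0 0b->0 0c->1 1a->0 1b->2 1c->3 2a->0 2b->0 2c->2 3a->0 3b->0 3c->0

Fold the examples into a partial DFA from state 0: repeatedly fix the first undefined (state, symbol) met by the shortest-then-alphabetical prefix, trying targets in increasing order and rejecting any under which an Accept and a Reject string meet in one state with the same remainder; add a state when all current targets are rejected. Accepting states are where Accept strings end.
a: 0a undefined. 0a->0: ok.
b: 0b undefined. 0b->0: ok.
c: 0c undefined. 0c->0: no, acc/cb meet in 0. Open state 1: 0c->1.
cb: 1b undefined. 1b->0: no, acc/cbcc meet in 1 with "c" left. 1b->1: no, c/cb meet in 1. Open state 2: 1b->2.
cc: 1c undefined. 1c->0: no, acc/a meet in 0. 1c->1: no, acc/ccc meet in 1. 1c->2: no, acc/cb meet in 2. Open state 3: 1c->3.
aca: 1a undefined. 1a->0: ok.
cba: 2a undefined. 2a->0: ok.
cbb: 2b undefined. 2b->0: ok.
cbc: 2c undefined. 2c->0: no, c/cbcc meet in 1. 2c->1: no, acc/cbcc meet in 3. 2c->2: ok.
cca: 3a undefined. 3a->0: ok.
ccb: 3b undefined. 3b->0: ok.
ccc: 3c undefined. 3c->0: ok.
All examples now run through 4 states with every (state, symbol) defined. Accept strings end in {1,3}, Reject strings end in {0,2}; accept={1,3}.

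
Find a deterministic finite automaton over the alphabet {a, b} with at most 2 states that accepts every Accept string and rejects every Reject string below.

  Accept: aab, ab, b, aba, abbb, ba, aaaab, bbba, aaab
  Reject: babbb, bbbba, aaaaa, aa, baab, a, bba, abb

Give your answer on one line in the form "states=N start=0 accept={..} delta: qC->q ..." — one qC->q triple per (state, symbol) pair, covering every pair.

states=2 start=0 accept={1} delta: 0a->0 0b->1 1a->1 1b->0

Grow the machine one transition at a time. Run the examples from 0; the earliest place one falls off (shortest prefix, ties alphabetical) gets sent to the lowest-numbered state that keeps every Accept/Reject pair distinguishable — a pair clashes when both reach the same state with identical unread suffix — and to a fresh state only if none does.
a: 0a undefined. 0a->0: ok.
b: 0b undefined. 0b->0: no, aab/babbb meet in 0. Open state 1: 0b->1.
ba: 1a undefined. 1a->0: no, aab/baab meet in 1. 1a->1: ok.
bb: 1b undefined. 1b->0: ok.
All examples now run through 2 states with every (state, symbol) defined. Accept strings end in {1}, Reject strings end in {0}; accept={1}.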